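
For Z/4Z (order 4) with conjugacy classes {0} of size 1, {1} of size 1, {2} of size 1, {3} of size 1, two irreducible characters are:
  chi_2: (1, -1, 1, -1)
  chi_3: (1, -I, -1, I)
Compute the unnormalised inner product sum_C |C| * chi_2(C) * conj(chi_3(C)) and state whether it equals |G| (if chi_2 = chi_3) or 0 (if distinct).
Sum = 0; so <chi_2, chi_3> = 0 (distinct irreducibles are orthogonal).

Proof sketch: Compute term by term over conjugacy classes (|C| * chi_2(C) * conj(chi_3(C))):
  1*(1)*conj(1) + 1*(-1)*conj(-I) + 1*(1)*conj(-1) + 1*(-1)*conj(I)
  = (1) + (-I) + (-1) + (I)
  = 0.
(Exp terms are combined using exp(i*s)*conj(exp(i*t)) = exp(i*(s-t)), and sums of them are collapsed using the identity that for every m > 1 the m distinct m-th roots of unity sum to 0, e.g. 1 + exp(2*I*pi/3) + exp(-2*I*pi/3) = 0.)
Dividing by |G| = 4 gives 0/4 = 0, matching the row-orthogonality relation <chi_2, chi_3> = [chi_2 = chi_3].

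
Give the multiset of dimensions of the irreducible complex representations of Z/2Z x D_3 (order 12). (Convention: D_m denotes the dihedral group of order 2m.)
Dimensions: 1, 1, 1, 1, 2, 2

Why: There are 6 irreducibles (= number of conjugacy classes). Their dimensions d_i satisfy sum d_i^2 = |G| = 12: 1 + 1 + 1 + 1 + 4 + 4 = 12. (For the product with Z/2Z: each of the 2 1-dim characters of Z/2Z tensors with each irrep of D_3, giving 2 copies of each D_3-dimension.)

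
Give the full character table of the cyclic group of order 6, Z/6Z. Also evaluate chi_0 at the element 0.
Character table of Z/6Z (irreps indexed chi_0,...,chi_5 with chi_k(m) = zeta_6^(k*m), zeta_6 = exp(2*pi*i/6)):
  irrep \ class  {0} (size 1)  {1} (size 1)    {2} (size 1)    {3} (size 1)  {4} (size 1)    {5} (size 1)  
  chi_0          1             1               1               1             1               1             
  chi_1          1             exp(I*pi/3)     exp(2*I*pi/3)   -1            exp(-2*I*pi/3)  exp(-I*pi/3)  
  chi_2          1             exp(2*I*pi/3)   exp(-2*I*pi/3)  1             exp(2*I*pi/3)   exp(-2*I*pi/3)
  chi_3          1             -1              1               -1            1               -1            
  chi_4          1             exp(-2*I*pi/3)  exp(2*I*pi/3)   1             exp(-2*I*pi/3)  exp(2*I*pi/3) 
  chi_5          1             exp(-I*pi/3)    exp(-2*I*pi/3)  -1            exp(2*I*pi/3)   exp(I*pi/3)   

Spot check: chi_0(0) = zeta_6^(0*0) = zeta_6^0 = 1.

Details: Z/6Z is abelian, so all 6 irreducible complex representations are 1-dimensional. They are given by chi_k(m) = zeta_6^(k*m) for k = 0,...,5. Row orthogonality: sum_m chi_k(m) conj(chi_l(m)) = 6 * [k = l].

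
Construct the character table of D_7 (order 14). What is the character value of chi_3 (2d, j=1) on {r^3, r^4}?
Conjugacy classes: {e} of size 1, {r^1, r^6} of size 2, {r^2, r^5} of size 2, {r^3, r^4} of size 2, {s, sr, ..., sr^6} of size 7.
Character table:
  irrep \ class              {e} (size 1)  {r^1, r^6} (size 2)  {r^2, r^5} (size 2)  {r^3, r^4} (size 2)  {s, sr, ..., sr^6} (size 7)
  chi_1 (triv)               1             1                    1                    1                    1                          
  chi_2 (sign: r->1, s->-1)  1             1                    1                    1                    -1                         
  chi_3 (2d, j=1)            2             2*cos(2*pi/7)        -2*cos(3*pi/7)       -2*cos(pi/7)         0                          
  chi_4 (2d, j=2)            2             -2*cos(3*pi/7)       -2*cos(pi/7)         2*cos(2*pi/7)        0                          
  chi_5 (2d, j=3)            2             -2*cos(pi/7)         2*cos(2*pi/7)        -2*cos(3*pi/7)       0                          

Spot check: chi_3 (2d, j=1) on {r^3, r^4} = -2*cos(pi/7).

Why: D_7 has order 2*7 = 14 with 5 conjugacy classes, hence 5 irreducibles. Sum of squared dims 1 + 1 + 4 + 4 + 4 = 14 = |G|. Linear characters come from the abelianisation; the 2-dimensional irreps have character r^k -> 2*cos(2*pi*j*k/7), reflections -> 0.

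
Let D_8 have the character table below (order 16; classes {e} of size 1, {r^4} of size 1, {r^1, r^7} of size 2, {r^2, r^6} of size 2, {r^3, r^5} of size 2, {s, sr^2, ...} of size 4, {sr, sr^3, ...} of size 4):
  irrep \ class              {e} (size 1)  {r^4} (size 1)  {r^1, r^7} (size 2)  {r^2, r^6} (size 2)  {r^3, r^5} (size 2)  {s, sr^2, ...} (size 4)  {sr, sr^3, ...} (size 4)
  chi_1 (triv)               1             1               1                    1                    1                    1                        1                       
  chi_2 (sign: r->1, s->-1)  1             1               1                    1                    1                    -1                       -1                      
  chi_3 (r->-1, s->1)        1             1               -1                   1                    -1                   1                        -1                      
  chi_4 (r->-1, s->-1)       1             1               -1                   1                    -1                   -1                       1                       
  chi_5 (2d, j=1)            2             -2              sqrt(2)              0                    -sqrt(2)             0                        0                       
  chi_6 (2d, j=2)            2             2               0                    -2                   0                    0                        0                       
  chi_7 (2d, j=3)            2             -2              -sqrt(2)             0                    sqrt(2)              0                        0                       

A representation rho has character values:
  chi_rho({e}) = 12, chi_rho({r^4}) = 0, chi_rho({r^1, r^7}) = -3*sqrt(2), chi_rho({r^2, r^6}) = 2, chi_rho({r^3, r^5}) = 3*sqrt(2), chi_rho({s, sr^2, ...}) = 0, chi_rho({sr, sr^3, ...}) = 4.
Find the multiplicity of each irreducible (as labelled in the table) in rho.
Multiplicities: chi_1: 2, chi_2: 0, chi_3: 0, chi_4: 2, chi_5: 0, chi_6: 1, chi_7: 3.

Justification: Use <chi_rho, chi> = (1/|G|) sum_C |C| * chi_rho(C) * conj(chi(C)) with |G| = 16 for each irreducible chi in the table:
  <chi_rho, chi_1> = (1/16)[1*(12)*conj(1) + 1*(0)*conj(1) + 2*(-3*sqrt(2))*conj(1) + 2*(2)*conj(1) + 2*(3*sqrt(2))*conj(1) + 4*(0)*conj(1) + 4*(4)*conj(1)]
      = (1/16)[(12) + (0) + (-6*sqrt(2)) + (4) + (6*sqrt(2)) + (0) + (16)] = 32/16 = 2
  <chi_rho, chi_2> = (1/16)[1*(12)*conj(1) + 1*(0)*conj(1) + 2*(-3*sqrt(2))*conj(1) + 2*(2)*conj(1) + 2*(3*sqrt(2))*conj(1) + 4*(0)*conj(-1) + 4*(4)*conj(-1)]
      = (1/16)[(12) + (0) + (-6*sqrt(2)) + (4) + (6*sqrt(2)) + (0) + (-16)] = 0/16 = 0
  <chi_rho, chi_3> = (1/16)[1*(12)*conj(1) + 1*(0)*conj(1) + 2*(-3*sqrt(2))*conj(-1) + 2*(2)*conj(1) + 2*(3*sqrt(2))*conj(-1) + 4*(0)*conj(1) + 4*(4)*conj(-1)]
      = (1/16)[(12) + (0) + (6*sqrt(2)) + (4) + (-6*sqrt(2)) + (0) + (-16)] = 0/16 = 0
  <chi_rho, chi_4> = (1/16)[1*(12)*conj(1) + 1*(0)*conj(1) + 2*(-3*sqrt(2))*conj(-1) + 2*(2)*conj(1) + 2*(3*sqrt(2))*conj(-1) + 4*(0)*conj(-1) + 4*(4)*conj(1)]
      = (1/16)[(12) + (0) + (6*sqrt(2)) + (4) + (-6*sqrt(2)) + (0) + (16)] = 32/16 = 2
  <chi_rho, chi_5> = (1/16)[1*(12)*conj(2) + 1*(0)*conj(-2) + 2*(-3*sqrt(2))*conj(sqrt(2)) + 2*(2)*conj(0) + 2*(3*sqrt(2))*conj(-sqrt(2)) + 4*(0)*conj(0) + 4*(4)*conj(0)]
      = (1/16)[(24) + (0) + (-12) + (0) + (-12) + (0) + (0)] = 0/16 = 0
  <chi_rho, chi_6> = (1/16)[1*(12)*conj(2) + 1*(0)*conj(2) + 2*(-3*sqrt(2))*conj(0) + 2*(2)*conj(-2) + 2*(3*sqrt(2))*conj(0) + 4*(0)*conj(0) + 4*(4)*conj(0)]
      = (1/16)[(24) + (0) + (0) + (-8) + (0) + (0) + (0)] = 16/16 = 1
  <chi_rho, chi_7> = (1/16)[1*(12)*conj(2) + 1*(0)*conj(-2) + 2*(-3*sqrt(2))*conj(-sqrt(2)) + 2*(2)*conj(0) + 2*(3*sqrt(2))*conj(sqrt(2)) + 4*(0)*conj(0) + 4*(4)*conj(0)]
      = (1/16)[(24) + (0) + (12) + (0) + (12) + (0) + (0)] = 48/16 = 3
Dimension check: dim(rho) = sum (mult * dim) = 2*1 + 0*1 + 0*1 + 2*1 + 0*2 + 1*2 + 3*2 = 12 = chi_rho(e) = 12.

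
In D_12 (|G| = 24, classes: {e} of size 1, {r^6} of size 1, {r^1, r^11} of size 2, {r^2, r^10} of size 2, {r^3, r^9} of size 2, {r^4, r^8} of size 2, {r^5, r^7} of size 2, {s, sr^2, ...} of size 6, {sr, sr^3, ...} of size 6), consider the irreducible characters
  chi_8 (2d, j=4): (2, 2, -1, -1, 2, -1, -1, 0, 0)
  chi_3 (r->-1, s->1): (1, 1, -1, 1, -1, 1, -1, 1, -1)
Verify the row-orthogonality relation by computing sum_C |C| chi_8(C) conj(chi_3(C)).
Sum = 0; so <chi_8, chi_3> = 0 (distinct irreducibles are orthogonal).

Argument: Compute term by term over conjugacy classes (|C| * chi_8(C) * conj(chi_3(C))):
  1*(2)*conj(1) + 1*(2)*conj(1) + 2*(-1)*conj(-1) + 2*(-1)*conj(1) + 2*(2)*conj(-1) + 2*(-1)*conj(1) + 2*(-1)*conj(-1) + 6*(0)*conj(1) + 6*(0)*conj(-1)
  = (2) + (2) + (2) + (-2) + (-4) + (-2) + (2) + (0) + (0)
  = 0.
Dividing by |G| = 24 gives 0/24 = 0, matching the row-orthogonality relation <chi_8, chi_3> = [chi_8 = chi_3].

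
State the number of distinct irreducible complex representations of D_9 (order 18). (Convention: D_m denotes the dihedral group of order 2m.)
6

Derivation: The number of irreducible complex representations of a finite group equals its number of conjugacy classes. D_9 has 6 conjugacy classes ((n+3)/2 for n odd), so D_9 (order 18) has exactly 6 irreducible complex representations.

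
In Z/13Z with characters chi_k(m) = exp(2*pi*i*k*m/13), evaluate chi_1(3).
chi_1(3) = zeta_13^3 = exp(6*I*pi/13)

Justification: chi_1(3) = zeta_13^(1*3) = zeta_13^3. Since zeta_13^13 = 1, this equals zeta_13^3 = exp(2*pi*i*3/13) = exp(6*I*pi/13).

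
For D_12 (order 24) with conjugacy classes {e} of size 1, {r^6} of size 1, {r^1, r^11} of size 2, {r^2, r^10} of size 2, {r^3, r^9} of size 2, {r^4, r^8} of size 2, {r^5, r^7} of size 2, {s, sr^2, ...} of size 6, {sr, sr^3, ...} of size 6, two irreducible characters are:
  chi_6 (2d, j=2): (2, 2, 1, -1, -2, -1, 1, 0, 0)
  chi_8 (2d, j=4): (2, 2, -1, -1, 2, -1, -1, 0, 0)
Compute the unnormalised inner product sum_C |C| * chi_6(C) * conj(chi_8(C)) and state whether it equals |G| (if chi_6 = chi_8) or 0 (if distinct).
Sum = 0; so <chi_6, chi_8> = 0 (distinct irreducibles are orthogonal).

Explanation: Compute term by term over conjugacy classes (|C| * chi_6(C) * conj(chi_8(C))):
  1*(2)*conj(2) + 1*(2)*conj(2) + 2*(1)*conj(-1) + 2*(-1)*conj(-1) + 2*(-2)*conj(2) + 2*(-1)*conj(-1) + 2*(1)*conj(-1) + 6*(0)*conj(0) + 6*(0)*conj(0)
  = (4) + (4) + (-2) + (2) + (-8) + (2) + (-2) + (0) + (0)
  = 0.
Dividing by |G| = 24 gives 0/24 = 0, matching the row-orthogonality relation <chi_6, chi_8> = [chi_6 = chi_8].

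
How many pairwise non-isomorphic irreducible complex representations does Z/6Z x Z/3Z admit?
18

Details: The number of irreducible complex representations of a finite group equals its number of conjugacy classes. Z/6Z x Z/3Z is abelian of order 18, so every element is its own conjugacy class: 18 classes, so Z/6Z x Z/3Z (order 18) has exactly 18 irreducible complex representations.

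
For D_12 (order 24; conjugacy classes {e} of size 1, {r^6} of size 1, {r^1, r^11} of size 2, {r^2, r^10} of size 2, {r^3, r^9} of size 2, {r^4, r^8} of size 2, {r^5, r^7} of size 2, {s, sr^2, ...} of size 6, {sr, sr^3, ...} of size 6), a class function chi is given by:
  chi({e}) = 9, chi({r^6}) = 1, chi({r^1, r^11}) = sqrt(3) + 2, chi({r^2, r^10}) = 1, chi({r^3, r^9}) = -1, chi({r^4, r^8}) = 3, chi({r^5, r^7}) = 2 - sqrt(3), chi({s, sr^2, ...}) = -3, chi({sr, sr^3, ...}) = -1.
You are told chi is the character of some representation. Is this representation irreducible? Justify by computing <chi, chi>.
Not irreducible (reducible): <chi, chi> = 8 > 1.

Details: <chi, chi> = (1/|G|) sum_C |C| * |chi(C)|^2 = (1/24)[1*|9|^2 + 1*|1|^2 + 2*|sqrt(3) + 2|^2 + 2*|1|^2 + 2*|-1|^2 + 2*|3|^2 + 2*|2 - sqrt(3)|^2 + 6*|-3|^2 + 6*|-1|^2]
  = (1/24)[(81) + (1) + (8*sqrt(3) + 14) + (2) + (2) + (18) + (14 - 8*sqrt(3)) + (54) + (6)] = 192/24 = 8.
A character is irreducible iff <chi, chi> = 1, so this representation is reducible.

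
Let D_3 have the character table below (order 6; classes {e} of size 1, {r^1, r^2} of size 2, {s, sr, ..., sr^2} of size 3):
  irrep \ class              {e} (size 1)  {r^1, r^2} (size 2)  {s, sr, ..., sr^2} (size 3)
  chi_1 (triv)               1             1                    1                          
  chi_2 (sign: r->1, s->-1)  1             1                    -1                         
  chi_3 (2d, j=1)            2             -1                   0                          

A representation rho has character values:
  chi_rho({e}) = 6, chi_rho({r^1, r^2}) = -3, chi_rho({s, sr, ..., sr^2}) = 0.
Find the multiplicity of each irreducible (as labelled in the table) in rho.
Multiplicities: chi_1: 0, chi_2: 0, chi_3: 3.

Explanation: Use <chi_rho, chi> = (1/|G|) sum_C |C| * chi_rho(C) * conj(chi(C)) with |G| = 6 for each irreducible chi in the table:
  <chi_rho, chi_1> = (1/6)[1*(6)*conj(1) + 2*(-3)*conj(1) + 3*(0)*conj(1)]
      = (1/6)[(6) + (-6) + (0)] = 0/6 = 0
  <chi_rho, chi_2> = (1/6)[1*(6)*conj(1) + 2*(-3)*conj(1) + 3*(0)*conj(-1)]
      = (1/6)[(6) + (-6) + (0)] = 0/6 = 0
  <chi_rho, chi_3> = (1/6)[1*(6)*conj(2) + 2*(-3)*conj(-1) + 3*(0)*conj(0)]
      = (1/6)[(12) + (6) + (0)] = 18/6 = 3
Dimension check: dim(rho) = sum (mult * dim) = 0*1 + 0*1 + 3*2 = 6 = chi_rho(e) = 6.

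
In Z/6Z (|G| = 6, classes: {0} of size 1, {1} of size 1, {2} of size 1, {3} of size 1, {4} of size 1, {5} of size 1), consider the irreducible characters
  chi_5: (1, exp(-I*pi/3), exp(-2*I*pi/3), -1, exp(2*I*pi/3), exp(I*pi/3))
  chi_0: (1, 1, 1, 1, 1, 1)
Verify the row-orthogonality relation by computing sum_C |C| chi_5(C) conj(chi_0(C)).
Sum = 0; so <chi_5, chi_0> = 0 (distinct irreducibles are orthogonal).

Reasoning: Compute term by term over conjugacy classes (|C| * chi_5(C) * conj(chi_0(C))):
  1*(1)*conj(1) + 1*(exp(-I*pi/3))*conj(1) + 1*(exp(-2*I*pi/3))*conj(1) + 1*(-1)*conj(1) + 1*(exp(2*I*pi/3))*conj(1) + 1*(exp(I*pi/3))*conj(1)
  = (1) + (exp(-I*pi/3)) + (exp(-2*I*pi/3)) + (-1) + (exp(2*I*pi/3)) + (exp(I*pi/3))
  = 0.
(Exp terms are combined using exp(i*s)*conj(exp(i*t)) = exp(i*(s-t)), and sums of them are collapsed using the identity that for every m > 1 the m distinct m-th roots of unity sum to 0, e.g. 1 + exp(2*I*pi/3) + exp(-2*I*pi/3) = 0.)
Dividing by |G| = 6 gives 0/6 = 0, matching the row-orthogonality relation <chi_5, chi_0> = [chi_5 = chi_0].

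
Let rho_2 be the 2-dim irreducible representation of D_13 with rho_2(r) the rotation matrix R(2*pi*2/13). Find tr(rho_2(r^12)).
chi_{rho_2}(r^12) = 2*cos(2*pi*2*12/13) = 2*cos(4*pi/13)

Proof sketch: rho_2(r^12) is rotation by angle 2*pi*2*12/13, whose trace is 2*cos(2*pi*2*12/13) = 2*cos(4*pi/13).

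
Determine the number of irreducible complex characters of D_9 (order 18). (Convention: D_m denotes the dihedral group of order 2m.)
6

The number of irreducible complex representations of a finite group equals its number of conjugacy classes. D_9 has 6 conjugacy classes ((n+3)/2 for n odd), so D_9 (order 18) has exactly 6 irreducible complex representations.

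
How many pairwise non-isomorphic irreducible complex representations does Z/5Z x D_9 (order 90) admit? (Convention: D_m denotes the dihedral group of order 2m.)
30

Working: The number of irreducible complex representations of a finite group equals its number of conjugacy classes. For a direct product, #classes(G x H) = #classes(G) * #classes(H). Z/5Z has 5 classes (abelian), D_9 has 6 classes, so 5 * 6 = 30, so Z/5Z x D_9 (order 90) has exactly 30 irreducible complex representations.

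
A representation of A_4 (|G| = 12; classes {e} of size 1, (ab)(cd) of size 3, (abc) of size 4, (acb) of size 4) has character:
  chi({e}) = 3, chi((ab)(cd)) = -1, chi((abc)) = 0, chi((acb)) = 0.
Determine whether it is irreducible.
Irreducible: <chi, chi> = 1.

Derivation: <chi, chi> = (1/|G|) sum_C |C| * |chi(C)|^2 = (1/12)[1*|3|^2 + 3*|-1|^2 + 4*|0|^2 + 4*|0|^2]
  = (1/12)[(9) + (3) + (0) + (0)] = 12/12 = 1.
(Exp terms are combined using exp(i*s)*conj(exp(i*t)) = exp(i*(s-t)), and sums of them are collapsed using the identity that for every m > 1 the m distinct m-th roots of unity sum to 0, e.g. 1 + exp(2*I*pi/3) + exp(-2*I*pi/3) = 0.)
A character is irreducible iff <chi, chi> = 1, so this representation is irreducible.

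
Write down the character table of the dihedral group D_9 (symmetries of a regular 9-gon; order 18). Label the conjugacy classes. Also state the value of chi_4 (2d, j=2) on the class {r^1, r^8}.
Conjugacy classes: {e} of size 1, {r^1, r^8} of size 2, {r^2, r^7} of size 2, {r^3, r^6} of size 2, {r^4, r^5} of size 2, {s, sr, ..., sr^8} of size 9.
Character table:
  irrep \ class              {e} (size 1)  {r^1, r^8} (size 2)  {r^2, r^7} (size 2)  {r^3, r^6} (size 2)  {r^4, r^5} (size 2)  {s, sr, ..., sr^8} (size 9)
  chi_1 (triv)               1             1                    1                    1                    1                    1                          
  chi_2 (sign: r->1, s->-1)  1             1                    1                    1                    1                    -1                         
  chi_3 (2d, j=1)            2             2*cos(2*pi/9)        2*cos(4*pi/9)        -1                   -2*cos(pi/9)         0                          
  chi_4 (2d, j=2)            2             2*cos(4*pi/9)        -2*cos(pi/9)         -1                   2*cos(2*pi/9)        0                          
  chi_5 (2d, j=3)            2             -1                   -1                   2                    -1                   0                          
  chi_6 (2d, j=4)            2             -2*cos(pi/9)         2*cos(2*pi/9)        -1                   2*cos(4*pi/9)        0                          

Spot check: chi_4 (2d, j=2) on {r^1, r^8} = 2*cos(4*pi/9).

Working: D_9 has order 2*9 = 18 with 6 conjugacy classes, hence 6 irreducibles. Sum of squared dims 1 + 1 + 4 + 4 + 4 + 4 = 18 = |G|. Linear characters come from the abelianisation; the 2-dimensional irreps have character r^k -> 2*cos(2*pi*j*k/9), reflections -> 0.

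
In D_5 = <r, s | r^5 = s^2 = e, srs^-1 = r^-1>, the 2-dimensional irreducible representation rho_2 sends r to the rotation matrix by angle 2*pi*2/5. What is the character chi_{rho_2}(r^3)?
chi_{rho_2}(r^3) = 2*cos(2*pi*2*3/5) = -1/2 + sqrt(5)/2

Argument: rho_2(r^3) is rotation by angle 2*pi*2*3/5, whose trace is 2*cos(2*pi*2*3/5) = -1/2 + sqrt(5)/2.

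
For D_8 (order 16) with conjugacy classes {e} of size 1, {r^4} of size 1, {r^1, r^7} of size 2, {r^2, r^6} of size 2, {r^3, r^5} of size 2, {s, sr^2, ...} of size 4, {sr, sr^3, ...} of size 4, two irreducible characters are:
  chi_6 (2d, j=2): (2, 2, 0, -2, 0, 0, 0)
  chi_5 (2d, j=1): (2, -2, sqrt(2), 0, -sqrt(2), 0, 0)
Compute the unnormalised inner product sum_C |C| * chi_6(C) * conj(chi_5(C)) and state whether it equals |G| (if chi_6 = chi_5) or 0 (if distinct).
Sum = 0; so <chi_6, chi_5> = 0 (distinct irreducibles are orthogonal).

Compute term by term over conjugacy classes (|C| * chi_6(C) * conj(chi_5(C))):
  1*(2)*conj(2) + 1*(2)*conj(-2) + 2*(0)*conj(sqrt(2)) + 2*(-2)*conj(0) + 2*(0)*conj(-sqrt(2)) + 4*(0)*conj(0) + 4*(0)*conj(0)
  = (4) + (-4) + (0) + (0) + (0) + (0) + (0)
  = 0.
Dividing by |G| = 16 gives 0/16 = 0, matching the row-orthogonality relation <chi_6, chi_5> = [chi_6 = chi_5].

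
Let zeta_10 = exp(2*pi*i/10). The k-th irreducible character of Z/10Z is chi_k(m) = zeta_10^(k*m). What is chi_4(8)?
chi_4(8) = zeta_10^32 = exp(2*I*pi/5)

chi_4(8) = zeta_10^(4*8) = zeta_10^32. Since zeta_10^10 = 1, this equals zeta_10^2 = exp(2*pi*i*2/10) = exp(2*I*pi/5).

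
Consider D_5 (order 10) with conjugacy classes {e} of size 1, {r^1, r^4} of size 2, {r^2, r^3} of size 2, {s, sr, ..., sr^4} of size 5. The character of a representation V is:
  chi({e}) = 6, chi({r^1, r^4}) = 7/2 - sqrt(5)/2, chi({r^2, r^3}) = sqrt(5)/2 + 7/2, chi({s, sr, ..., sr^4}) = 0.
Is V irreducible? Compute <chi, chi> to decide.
Not irreducible (reducible): <chi, chi> = 9 > 1.

Solution. <chi, chi> = (1/|G|) sum_C |C| * |chi(C)|^2 = (1/10)[1*|6|^2 + 2*|7/2 - sqrt(5)/2|^2 + 2*|sqrt(5)/2 + 7/2|^2 + 5*|0|^2]
  = (1/10)[(36) + (27 - 7*sqrt(5)) + (7*sqrt(5) + 27) + (0)] = 90/10 = 9.
A character is irreducible iff <chi, chi> = 1, so this representation is reducible.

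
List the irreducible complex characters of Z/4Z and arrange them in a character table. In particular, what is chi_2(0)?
Character table of Z/4Z (irreps indexed chi_0,...,chi_3 with chi_k(m) = zeta_4^(k*m), zeta_4 = exp(2*pi*i/4)):
  irrep \ class  {0} (size 1)  {1} (size 1)  {2} (size 1)  {3} (size 1)
  chi_0          1             1             1             1           
  chi_1          1             I             -1            -I          
  chi_2          1             -1            1             -1          
  chi_3          1             -I            -1            I           

Spot check: chi_2(0) = zeta_4^(2*0) = zeta_4^0 = 1.

Details: Z/4Z is abelian, so all 4 irreducible complex representations are 1-dimensional. They are given by chi_k(m) = zeta_4^(k*m) for k = 0,...,3. Row orthogonality: sum_m chi_k(m) conj(chi_l(m)) = 4 * [k = l].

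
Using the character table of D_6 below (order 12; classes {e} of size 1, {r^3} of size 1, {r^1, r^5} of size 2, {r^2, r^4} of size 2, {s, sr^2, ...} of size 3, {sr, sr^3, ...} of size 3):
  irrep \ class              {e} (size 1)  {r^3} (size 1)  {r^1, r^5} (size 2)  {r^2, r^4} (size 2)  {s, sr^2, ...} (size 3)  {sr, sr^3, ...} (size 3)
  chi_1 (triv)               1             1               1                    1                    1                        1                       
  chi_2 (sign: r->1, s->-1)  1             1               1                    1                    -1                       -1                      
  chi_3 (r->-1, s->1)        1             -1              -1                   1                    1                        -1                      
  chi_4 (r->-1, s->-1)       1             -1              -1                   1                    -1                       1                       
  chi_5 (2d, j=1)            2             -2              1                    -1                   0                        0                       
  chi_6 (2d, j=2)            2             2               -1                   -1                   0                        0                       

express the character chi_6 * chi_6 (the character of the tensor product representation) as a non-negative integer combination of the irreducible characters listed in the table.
chi_6 tensor chi_6 = chi_1 + chi_2 + chi_6 (all other irreducibles have multiplicity 0).

Solution. The character of a tensor product is the pointwise product (chi_6 * chi_6)(C) = chi_6(C) * chi_6(C):
  {e}: (2)*(2), {r^3}: (2)*(2), {r^1, r^5}: (-1)*(-1), {r^2, r^4}: (-1)*(-1), {s, sr^2, ...}: (0)*(0), {sr, sr^3, ...}: (0)*(0)
so (chi_6 * chi_6) takes values
  {e} -> 4, {r^3} -> 4, {r^1, r^5} -> 1, {r^2, r^4} -> 1, {s, sr^2, ...} -> 0, {sr, sr^3, ...} -> 0.
Now take the inner product of this character with each irreducible chi from the table, <chi_6*chi_6, chi> = (1/12) sum_C |C| (chi_6*chi_6)(C) conj(chi(C)):
  <chi_6*chi_6, chi_1> = (1/12)[1*(4)*conj(1) + 1*(4)*conj(1) + 2*(1)*conj(1) + 2*(1)*conj(1) + 3*(0)*conj(1) + 3*(0)*conj(1)]
      = (1/12)[(4) + (4) + (2) + (2) + (0) + (0)] = 12/12 = 1
  <chi_6*chi_6, chi_2> = (1/12)[1*(4)*conj(1) + 1*(4)*conj(1) + 2*(1)*conj(1) + 2*(1)*conj(1) + 3*(0)*conj(-1) + 3*(0)*conj(-1)]
      = (1/12)[(4) + (4) + (2) + (2) + (0) + (0)] = 12/12 = 1
  <chi_6*chi_6, chi_3> = (1/12)[1*(4)*conj(1) + 1*(4)*conj(-1) + 2*(1)*conj(-1) + 2*(1)*conj(1) + 3*(0)*conj(1) + 3*(0)*conj(-1)]
      = (1/12)[(4) + (-4) + (-2) + (2) + (0) + (0)] = 0/12 = 0
  <chi_6*chi_6, chi_4> = (1/12)[1*(4)*conj(1) + 1*(4)*conj(-1) + 2*(1)*conj(-1) + 2*(1)*conj(1) + 3*(0)*conj(-1) + 3*(0)*conj(1)]
      = (1/12)[(4) + (-4) + (-2) + (2) + (0) + (0)] = 0/12 = 0
  <chi_6*chi_6, chi_5> = (1/12)[1*(4)*conj(2) + 1*(4)*conj(-2) + 2*(1)*conj(1) + 2*(1)*conj(-1) + 3*(0)*conj(0) + 3*(0)*conj(0)]
      = (1/12)[(8) + (-8) + (2) + (-2) + (0) + (0)] = 0/12 = 0
  <chi_6*chi_6, chi_6> = (1/12)[1*(4)*conj(2) + 1*(4)*conj(2) + 2*(1)*conj(-1) + 2*(1)*conj(-1) + 3*(0)*conj(0) + 3*(0)*conj(0)]
      = (1/12)[(8) + (8) + (-2) + (-2) + (0) + (0)] = 12/12 = 1
Hence the multiplicities are chi_1: 1, chi_2: 1, chi_6: 1. Dimension check: dim(chi_6)*dim(chi_6) = 2*2 = 4 and sum (mult * dim) = 1*1 + 1*1 + 1*2 = 4.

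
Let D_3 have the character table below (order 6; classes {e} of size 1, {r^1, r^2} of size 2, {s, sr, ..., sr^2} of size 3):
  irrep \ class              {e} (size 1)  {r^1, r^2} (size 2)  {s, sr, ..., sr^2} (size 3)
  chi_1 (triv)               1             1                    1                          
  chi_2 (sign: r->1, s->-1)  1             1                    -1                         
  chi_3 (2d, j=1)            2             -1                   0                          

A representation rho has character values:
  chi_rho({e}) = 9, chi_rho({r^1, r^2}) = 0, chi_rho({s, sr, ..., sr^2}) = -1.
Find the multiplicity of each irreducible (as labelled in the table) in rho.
Multiplicities: chi_1: 1, chi_2: 2, chi_3: 3.

Use <chi_rho, chi> = (1/|G|) sum_C |C| * chi_rho(C) * conj(chi(C)) with |G| = 6 for each irreducible chi in the table:
  <chi_rho, chi_1> = (1/6)[1*(9)*conj(1) + 2*(0)*conj(1) + 3*(-1)*conj(1)]
      = (1/6)[(9) + (0) + (-3)] = 6/6 = 1
  <chi_rho, chi_2> = (1/6)[1*(9)*conj(1) + 2*(0)*conj(1) + 3*(-1)*conj(-1)]
      = (1/6)[(9) + (0) + (3)] = 12/6 = 2
  <chi_rho, chi_3> = (1/6)[1*(9)*conj(2) + 2*(0)*conj(-1) + 3*(-1)*conj(0)]
      = (1/6)[(18) + (0) + (0)] = 18/6 = 3
Dimension check: dim(rho) = sum (mult * dim) = 1*1 + 2*1 + 3*2 = 9 = chi_rho(e) = 9.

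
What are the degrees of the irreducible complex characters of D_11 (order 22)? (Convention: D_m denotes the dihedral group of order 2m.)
Dimensions: 1, 1, 2, 2, 2, 2, 2

Details: There are 7 irreducibles (= number of conjugacy classes). Their dimensions d_i satisfy sum d_i^2 = |G| = 22: 1 + 1 + 4 + 4 + 4 + 4 + 4 = 22.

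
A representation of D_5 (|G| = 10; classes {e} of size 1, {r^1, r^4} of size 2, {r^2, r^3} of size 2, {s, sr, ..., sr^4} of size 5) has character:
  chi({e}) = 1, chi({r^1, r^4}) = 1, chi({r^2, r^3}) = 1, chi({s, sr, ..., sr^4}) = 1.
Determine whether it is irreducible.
Irreducible: <chi, chi> = 1.

Explanation: <chi, chi> = (1/|G|) sum_C |C| * |chi(C)|^2 = (1/10)[1*|1|^2 + 2*|1|^2 + 2*|1|^2 + 5*|1|^2]
  = (1/10)[(1) + (2) + (2) + (5)] = 10/10 = 1.
A character is irreducible iff <chi, chi> = 1, so this representation is irreducible.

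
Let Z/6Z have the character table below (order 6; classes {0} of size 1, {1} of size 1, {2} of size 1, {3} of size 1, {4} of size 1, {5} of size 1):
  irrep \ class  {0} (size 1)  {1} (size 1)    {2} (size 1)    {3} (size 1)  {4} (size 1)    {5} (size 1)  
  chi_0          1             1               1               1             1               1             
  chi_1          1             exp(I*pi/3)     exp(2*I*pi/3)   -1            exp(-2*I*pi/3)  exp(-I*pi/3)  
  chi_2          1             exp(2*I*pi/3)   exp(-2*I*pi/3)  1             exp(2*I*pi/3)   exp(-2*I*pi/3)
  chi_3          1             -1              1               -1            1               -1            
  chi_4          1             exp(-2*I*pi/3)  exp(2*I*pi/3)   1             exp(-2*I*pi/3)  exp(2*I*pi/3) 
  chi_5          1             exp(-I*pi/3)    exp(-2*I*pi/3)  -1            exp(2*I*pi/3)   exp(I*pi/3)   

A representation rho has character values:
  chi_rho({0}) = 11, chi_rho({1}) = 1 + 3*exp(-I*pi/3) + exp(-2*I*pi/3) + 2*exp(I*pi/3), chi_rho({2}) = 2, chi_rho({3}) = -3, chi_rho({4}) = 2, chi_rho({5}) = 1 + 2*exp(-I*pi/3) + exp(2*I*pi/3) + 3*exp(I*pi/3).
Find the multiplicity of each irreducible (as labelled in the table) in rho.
Multiplicities: chi_0: 3, chi_1: 2, chi_2: 0, chi_3: 2, chi_4: 1, chi_5: 3.

Argument: Use <chi_rho, chi> = (1/|G|) sum_C |C| * chi_rho(C) * conj(chi(C)) with |G| = 6 for each irreducible chi in the table:
  <chi_rho, chi_0> = (1/6)[1*(11)*conj(1) + 1*(1 + 3*exp(-I*pi/3) + exp(-2*I*pi/3) + 2*exp(I*pi/3))*conj(1) + 1*(2)*conj(1) + 1*(-3)*conj(1) + 1*(2)*conj(1) + 1*(1 + 2*exp(-I*pi/3) + exp(2*I*pi/3) + 3*exp(I*pi/3))*conj(1)]
      = (1/6)[(11) + (1 + 3*exp(-I*pi/3) + exp(-2*I*pi/3) + 2*exp(I*pi/3)) + (2) + (-3) + (2) + (1 + 2*exp(-I*pi/3) + exp(2*I*pi/3) + 3*exp(I*pi/3))] = 18/6 = 3
  <chi_rho, chi_1> = (1/6)[1*(11)*conj(1) + 1*(1 + 3*exp(-I*pi/3) + exp(-2*I*pi/3) + 2*exp(I*pi/3))*conj(exp(I*pi/3)) + 1*(2)*conj(exp(2*I*pi/3)) + 1*(-3)*conj(-1) + 1*(2)*conj(exp(-2*I*pi/3)) + 1*(1 + 2*exp(-I*pi/3) + exp(2*I*pi/3) + 3*exp(I*pi/3))*conj(exp(-I*pi/3))]
      = (1/6)[(11) + (1 + 3*exp(-2*I*pi/3) + exp(-I*pi/3)) + (3 + 5*exp(-2*I*pi/3) + 3*exp(2*I*pi/3)) + (3) + (3 + 3*exp(-2*I*pi/3) + 5*exp(2*I*pi/3)) + (1 + exp(I*pi/3) + 3*exp(2*I*pi/3))] = 12/6 = 2
  <chi_rho, chi_2> = (1/6)[1*(11)*conj(1) + 1*(1 + 3*exp(-I*pi/3) + exp(-2*I*pi/3) + 2*exp(I*pi/3))*conj(exp(2*I*pi/3)) + 1*(2)*conj(exp(-2*I*pi/3)) + 1*(-3)*conj(1) + 1*(2)*conj(exp(2*I*pi/3)) + 1*(1 + 2*exp(-I*pi/3) + exp(2*I*pi/3) + 3*exp(I*pi/3))*conj(exp(-2*I*pi/3))]
      = (1/6)[(11) + (-3 + 2*exp(-I*pi/3) + exp(-2*I*pi/3) + exp(2*I*pi/3)) + (3 + 3*exp(-2*I*pi/3) + 5*exp(2*I*pi/3)) + (-3) + (3 + 5*exp(-2*I*pi/3) + 3*exp(2*I*pi/3)) + (-3 + exp(-2*I*pi/3) + exp(2*I*pi/3) + 2*exp(I*pi/3))] = 0/6 = 0
  <chi_rho, chi_3> = (1/6)[1*(11)*conj(1) + 1*(1 + 3*exp(-I*pi/3) + exp(-2*I*pi/3) + 2*exp(I*pi/3))*conj(-1) + 1*(2)*conj(1) + 1*(-3)*conj(-1) + 1*(2)*conj(1) + 1*(1 + 2*exp(-I*pi/3) + exp(2*I*pi/3) + 3*exp(I*pi/3))*conj(-1)]
      = (1/6)[(11) + (-1 - 2*exp(I*pi/3) - exp(-2*I*pi/3) - 3*exp(-I*pi/3)) + (2) + (3) + (2) + (-1 - 3*exp(I*pi/3) - exp(2*I*pi/3) - 2*exp(-I*pi/3))] = 12/6 = 2
  <chi_rho, chi_4> = (1/6)[1*(11)*conj(1) + 1*(1 + 3*exp(-I*pi/3) + exp(-2*I*pi/3) + 2*exp(I*pi/3))*conj(exp(-2*I*pi/3)) + 1*(2)*conj(exp(2*I*pi/3)) + 1*(-3)*conj(1) + 1*(2)*conj(exp(-2*I*pi/3)) + 1*(1 + 2*exp(-I*pi/3) + exp(2*I*pi/3) + 3*exp(I*pi/3))*conj(exp(2*I*pi/3))]
      = (1/6)[(11) + (-1 + exp(2*I*pi/3) + 3*exp(I*pi/3)) + (3 + 5*exp(-2*I*pi/3) + 3*exp(2*I*pi/3)) + (-3) + (3 + 3*exp(-2*I*pi/3) + 5*exp(2*I*pi/3)) + (-1 + 3*exp(-I*pi/3) + exp(-2*I*pi/3))] = 6/6 = 1
  <chi_rho, chi_5> = (1/6)[1*(11)*conj(1) + 1*(1 + 3*exp(-I*pi/3) + exp(-2*I*pi/3) + 2*exp(I*pi/3))*conj(exp(-I*pi/3)) + 1*(2)*conj(exp(-2*I*pi/3)) + 1*(-3)*conj(-1) + 1*(2)*conj(exp(2*I*pi/3)) + 1*(1 + 2*exp(-I*pi/3) + exp(2*I*pi/3) + 3*exp(I*pi/3))*conj(exp(I*pi/3))]
      = (1/6)[(11) + (3 + exp(-I*pi/3) + exp(I*pi/3) + 2*exp(2*I*pi/3)) + (3 + 3*exp(-2*I*pi/3) + 5*exp(2*I*pi/3)) + (3) + (3 + 5*exp(-2*I*pi/3) + 3*exp(2*I*pi/3)) + (3 + 2*exp(-2*I*pi/3) + exp(-I*pi/3) + exp(I*pi/3))] = 18/6 = 3
(Exp terms are combined using exp(i*s)*conj(exp(i*t)) = exp(i*(s-t)), and sums of them are collapsed using the identity that for every m > 1 the m distinct m-th roots of unity sum to 0, e.g. 1 + exp(2*I*pi/3) + exp(-2*I*pi/3) = 0.)
Dimension check: dim(rho) = sum (mult * dim) = 3*1 + 2*1 + 0*1 + 2*1 + 1*1 + 3*1 = 11 = chi_rho(e) = 11.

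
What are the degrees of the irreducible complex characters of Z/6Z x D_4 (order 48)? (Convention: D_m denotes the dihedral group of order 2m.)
Dimensions: 1, 1, 1, 1, 1, 1, 1, 1, 1, 1, 1, 1, 1, 1, 1, 1, 1, 1, 1, 1, 1, 1, 1, 1, 2, 2, 2, 2, 2, 2

Reasoning: There are 30 irreducibles (= number of conjugacy classes). Their dimensions d_i satisfy sum d_i^2 = |G| = 48: 1 + 1 + 1 + 1 + 1 + 1 + 1 + 1 + 1 + 1 + 1 + 1 + 1 + 1 + 1 + 1 + 1 + 1 + 1 + 1 + 1 + 1 + 1 + 1 + 4 + 4 + 4 + 4 + 4 + 4 = 48. (For the product with Z/6Z: each of the 6 1-dim characters of Z/6Z tensors with each irrep of D_4, giving 6 copies of each D_4-dimension.)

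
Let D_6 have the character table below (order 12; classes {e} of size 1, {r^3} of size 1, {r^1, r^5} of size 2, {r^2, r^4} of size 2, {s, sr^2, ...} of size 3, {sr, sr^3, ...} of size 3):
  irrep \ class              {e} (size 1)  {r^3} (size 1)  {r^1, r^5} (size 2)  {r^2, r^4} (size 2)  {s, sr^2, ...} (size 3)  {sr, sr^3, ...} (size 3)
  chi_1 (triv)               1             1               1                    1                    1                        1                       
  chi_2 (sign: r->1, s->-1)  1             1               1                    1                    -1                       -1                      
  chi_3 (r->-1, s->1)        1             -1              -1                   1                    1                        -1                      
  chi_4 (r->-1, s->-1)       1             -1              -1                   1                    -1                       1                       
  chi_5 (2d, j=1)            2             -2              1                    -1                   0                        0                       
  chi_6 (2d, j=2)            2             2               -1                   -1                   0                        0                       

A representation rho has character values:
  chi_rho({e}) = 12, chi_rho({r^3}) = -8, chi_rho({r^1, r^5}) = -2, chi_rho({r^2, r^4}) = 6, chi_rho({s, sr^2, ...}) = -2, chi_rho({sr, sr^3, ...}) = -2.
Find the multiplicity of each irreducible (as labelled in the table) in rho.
Multiplicities: chi_1: 0, chi_2: 2, chi_3: 3, chi_4: 3, chi_5: 2, chi_6: 0.

Justification: Use <chi_rho, chi> = (1/|G|) sum_C |C| * chi_rho(C) * conj(chi(C)) with |G| = 12 for each irreducible chi in the table:
  <chi_rho, chi_1> = (1/12)[1*(12)*conj(1) + 1*(-8)*conj(1) + 2*(-2)*conj(1) + 2*(6)*conj(1) + 3*(-2)*conj(1) + 3*(-2)*conj(1)]
      = (1/12)[(12) + (-8) + (-4) + (12) + (-6) + (-6)] = 0/12 = 0
  <chi_rho, chi_2> = (1/12)[1*(12)*conj(1) + 1*(-8)*conj(1) + 2*(-2)*conj(1) + 2*(6)*conj(1) + 3*(-2)*conj(-1) + 3*(-2)*conj(-1)]
      = (1/12)[(12) + (-8) + (-4) + (12) + (6) + (6)] = 24/12 = 2
  <chi_rho, chi_3> = (1/12)[1*(12)*conj(1) + 1*(-8)*conj(-1) + 2*(-2)*conj(-1) + 2*(6)*conj(1) + 3*(-2)*conj(1) + 3*(-2)*conj(-1)]
      = (1/12)[(12) + (8) + (4) + (12) + (-6) + (6)] = 36/12 = 3
  <chi_rho, chi_4> = (1/12)[1*(12)*conj(1) + 1*(-8)*conj(-1) + 2*(-2)*conj(-1) + 2*(6)*conj(1) + 3*(-2)*conj(-1) + 3*(-2)*conj(1)]
      = (1/12)[(12) + (8) + (4) + (12) + (6) + (-6)] = 36/12 = 3
  <chi_rho, chi_5> = (1/12)[1*(12)*conj(2) + 1*(-8)*conj(-2) + 2*(-2)*conj(1) + 2*(6)*conj(-1) + 3*(-2)*conj(0) + 3*(-2)*conj(0)]
      = (1/12)[(24) + (16) + (-4) + (-12) + (0) + (0)] = 24/12 = 2
  <chi_rho, chi_6> = (1/12)[1*(12)*conj(2) + 1*(-8)*conj(2) + 2*(-2)*conj(-1) + 2*(6)*conj(-1) + 3*(-2)*conj(0) + 3*(-2)*conj(0)]
      = (1/12)[(24) + (-16) + (4) + (-12) + (0) + (0)] = 0/12 = 0
Dimension check: dim(rho) = sum (mult * dim) = 0*1 + 2*1 + 3*1 + 3*1 + 2*2 + 0*2 = 12 = chi_rho(e) = 12.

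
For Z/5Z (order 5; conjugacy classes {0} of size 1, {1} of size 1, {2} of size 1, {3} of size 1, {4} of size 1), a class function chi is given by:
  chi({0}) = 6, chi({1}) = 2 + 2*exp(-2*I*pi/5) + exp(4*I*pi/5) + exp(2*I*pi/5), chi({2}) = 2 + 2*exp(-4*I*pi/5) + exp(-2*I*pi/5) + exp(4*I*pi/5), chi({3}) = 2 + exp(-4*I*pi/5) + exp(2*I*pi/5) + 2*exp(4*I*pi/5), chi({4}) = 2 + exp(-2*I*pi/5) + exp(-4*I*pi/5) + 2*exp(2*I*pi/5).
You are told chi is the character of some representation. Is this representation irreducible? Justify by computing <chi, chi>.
Not irreducible (reducible): <chi, chi> = 10 > 1.

Argument: <chi, chi> = (1/|G|) sum_C |C| * |chi(C)|^2 = (1/5)[1*|6|^2 + 1*|2 + 2*exp(-2*I*pi/5) + exp(4*I*pi/5) + exp(2*I*pi/5)|^2 + 1*|2 + 2*exp(-4*I*pi/5) + exp(-2*I*pi/5) + exp(4*I*pi/5)|^2 + 1*|2 + exp(-4*I*pi/5) + exp(2*I*pi/5) + 2*exp(4*I*pi/5)|^2 + 1*|2 + exp(-2*I*pi/5) + exp(-4*I*pi/5) + 2*exp(2*I*pi/5)|^2]
  = (1/5)[(36) + (10 + 7*exp(-2*I*pi/5) + 6*exp(-4*I*pi/5) + 6*exp(4*I*pi/5) + 7*exp(2*I*pi/5)) + (10 + 6*exp(-2*I*pi/5) + 7*exp(-4*I*pi/5) + 7*exp(4*I*pi/5) + 6*exp(2*I*pi/5)) + (10 + 6*exp(-2*I*pi/5) + 7*exp(-4*I*pi/5) + 7*exp(4*I*pi/5) + 6*exp(2*I*pi/5)) + (10 + 7*exp(-2*I*pi/5) + 6*exp(-4*I*pi/5) + 6*exp(4*I*pi/5) + 7*exp(2*I*pi/5))] = 50/5 = 10.
(Exp terms are combined using exp(i*s)*conj(exp(i*t)) = exp(i*(s-t)), and sums of them are collapsed using the identity that for every m > 1 the m distinct m-th roots of unity sum to 0, e.g. 1 + exp(2*I*pi/3) + exp(-2*I*pi/3) = 0.)
A character is irreducible iff <chi, chi> = 1, so this representation is reducible.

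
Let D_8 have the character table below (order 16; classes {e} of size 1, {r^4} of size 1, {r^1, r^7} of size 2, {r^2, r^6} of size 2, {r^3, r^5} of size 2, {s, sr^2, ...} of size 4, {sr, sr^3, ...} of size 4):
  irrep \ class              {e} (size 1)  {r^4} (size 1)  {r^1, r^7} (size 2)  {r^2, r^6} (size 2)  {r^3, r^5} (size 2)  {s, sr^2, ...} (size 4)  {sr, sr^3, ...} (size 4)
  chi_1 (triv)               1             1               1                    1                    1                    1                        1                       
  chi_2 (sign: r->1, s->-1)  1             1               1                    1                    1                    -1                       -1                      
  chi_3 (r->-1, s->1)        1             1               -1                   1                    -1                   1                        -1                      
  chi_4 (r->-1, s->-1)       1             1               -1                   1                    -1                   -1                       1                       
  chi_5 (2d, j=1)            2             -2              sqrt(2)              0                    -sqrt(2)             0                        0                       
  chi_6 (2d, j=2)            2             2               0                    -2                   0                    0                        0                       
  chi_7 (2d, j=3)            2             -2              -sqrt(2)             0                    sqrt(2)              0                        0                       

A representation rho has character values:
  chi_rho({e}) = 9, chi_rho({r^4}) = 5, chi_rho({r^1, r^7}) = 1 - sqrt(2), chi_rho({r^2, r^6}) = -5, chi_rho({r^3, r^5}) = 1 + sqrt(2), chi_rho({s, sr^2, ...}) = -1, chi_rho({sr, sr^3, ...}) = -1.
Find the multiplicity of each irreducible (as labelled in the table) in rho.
Multiplicities: chi_1: 0, chi_2: 1, chi_3: 0, chi_4: 0, chi_5: 0, chi_6: 3, chi_7: 1.

Justification: Use <chi_rho, chi> = (1/|G|) sum_C |C| * chi_rho(C) * conj(chi(C)) with |G| = 16 for each irreducible chi in the table:
  <chi_rho, chi_1> = (1/16)[1*(9)*conj(1) + 1*(5)*conj(1) + 2*(1 - sqrt(2))*conj(1) + 2*(-5)*conj(1) + 2*(1 + sqrt(2))*conj(1) + 4*(-1)*conj(1) + 4*(-1)*conj(1)]
      = (1/16)[(9) + (5) + (2 - 2*sqrt(2)) + (-10) + (2 + 2*sqrt(2)) + (-4) + (-4)] = 0/16 = 0
  <chi_rho, chi_2> = (1/16)[1*(9)*conj(1) + 1*(5)*conj(1) + 2*(1 - sqrt(2))*conj(1) + 2*(-5)*conj(1) + 2*(1 + sqrt(2))*conj(1) + 4*(-1)*conj(-1) + 4*(-1)*conj(-1)]
      = (1/16)[(9) + (5) + (2 - 2*sqrt(2)) + (-10) + (2 + 2*sqrt(2)) + (4) + (4)] = 16/16 = 1
  <chi_rho, chi_3> = (1/16)[1*(9)*conj(1) + 1*(5)*conj(1) + 2*(1 - sqrt(2))*conj(-1) + 2*(-5)*conj(1) + 2*(1 + sqrt(2))*conj(-1) + 4*(-1)*conj(1) + 4*(-1)*conj(-1)]
      = (1/16)[(9) + (5) + (-2 + 2*sqrt(2)) + (-10) + (-2*sqrt(2) - 2) + (-4) + (4)] = 0/16 = 0
  <chi_rho, chi_4> = (1/16)[1*(9)*conj(1) + 1*(5)*conj(1) + 2*(1 - sqrt(2))*conj(-1) + 2*(-5)*conj(1) + 2*(1 + sqrt(2))*conj(-1) + 4*(-1)*conj(-1) + 4*(-1)*conj(1)]
      = (1/16)[(9) + (5) + (-2 + 2*sqrt(2)) + (-10) + (-2*sqrt(2) - 2) + (4) + (-4)] = 0/16 = 0
  <chi_rho, chi_5> = (1/16)[1*(9)*conj(2) + 1*(5)*conj(-2) + 2*(1 - sqrt(2))*conj(sqrt(2)) + 2*(-5)*conj(0) + 2*(1 + sqrt(2))*conj(-sqrt(2)) + 4*(-1)*conj(0) + 4*(-1)*conj(0)]
      = (1/16)[(18) + (-10) + (-4 + 2*sqrt(2)) + (0) + (-4 - 2*sqrt(2)) + (0) + (0)] = 0/16 = 0
  <chi_rho, chi_6> = (1/16)[1*(9)*conj(2) + 1*(5)*conj(2) + 2*(1 - sqrt(2))*conj(0) + 2*(-5)*conj(-2) + 2*(1 + sqrt(2))*conj(0) + 4*(-1)*conj(0) + 4*(-1)*conj(0)]
      = (1/16)[(18) + (10) + (0) + (20) + (0) + (0) + (0)] = 48/16 = 3
  <chi_rho, chi_7> = (1/16)[1*(9)*conj(2) + 1*(5)*conj(-2) + 2*(1 - sqrt(2))*conj(-sqrt(2)) + 2*(-5)*conj(0) + 2*(1 + sqrt(2))*conj(sqrt(2)) + 4*(-1)*conj(0) + 4*(-1)*conj(0)]
      = (1/16)[(18) + (-10) + (4 - 2*sqrt(2)) + (0) + (2*sqrt(2) + 4) + (0) + (0)] = 16/16 = 1
Dimension check: dim(rho) = sum (mult * dim) = 0*1 + 1*1 + 0*1 + 0*1 + 0*2 + 3*2 + 1*2 = 9 = chi_rho(e) = 9.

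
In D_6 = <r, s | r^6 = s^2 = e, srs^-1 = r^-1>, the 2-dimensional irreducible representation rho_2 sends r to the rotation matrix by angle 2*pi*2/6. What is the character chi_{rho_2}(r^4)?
chi_{rho_2}(r^4) = 2*cos(2*pi*2*4/6) = -1

Details: rho_2(r^4) is rotation by angle 2*pi*2*4/6, whose trace is 2*cos(2*pi*2*4/6) = -1.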